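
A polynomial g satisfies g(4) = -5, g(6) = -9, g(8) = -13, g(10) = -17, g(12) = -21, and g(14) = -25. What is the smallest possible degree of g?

1

Forward differences of the values at x = 4, 6, 8, 10, 12, 14:
  g  : -5  -9  -13  -17  -21  -25
  Δ  : -4  -4  -4  -4  -4
  Δ^2: 0  0  0  0
  Δ^3: 0  0  0
  Δ^4: 0  0
  Δ^5: 0
The first differences are constant (-4) and nonzero, while all higher differences vanish, so the minimal degree is 1.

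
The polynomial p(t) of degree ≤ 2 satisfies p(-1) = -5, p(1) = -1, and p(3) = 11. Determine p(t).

p(t) = t^2 + 2t - 4

Using the Lagrange interpolation formula with nodes -1, 1, 3:
  L_0(t) = (t - 1)(t - 3) / 8
  L_1(t) = (t + 1)(t - 3) / -4
  L_2(t) = (t + 1)(t - 1) / 8
Then p(t) = -5·L_0(t) - 1·L_1(t) + 11·L_2(t).
Expanding and collecting terms gives p(t) = t² + 2t - 4.
Check: p(-1) = -5. ✓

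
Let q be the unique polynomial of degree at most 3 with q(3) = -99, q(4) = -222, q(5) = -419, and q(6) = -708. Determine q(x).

q(x) = -3x^3 - x^2 - 5x + 6

Write q(x) = ax^3 + bx^2 + cx + d. Substituting each data point gives a linear system:
  27a + 9b + 3c + d = -99
  64a + 16b + 4c + d = -222
  125a + 25b + 5c + d = -419
  216a + 36b + 6c + d = -708
Solving the system yields a = -3, b = -1, c = -5, d = 6.
So q(x) = -3x^3 - x^2 - 5x + 6.
Check: q(3) = -99. ✓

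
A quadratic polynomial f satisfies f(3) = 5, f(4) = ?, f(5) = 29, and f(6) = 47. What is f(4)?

On equispaced nodes a degree-2 polynomial has vanishing third forward difference, so
  - f(3) + 3·f(4) - 3·f(5) + f(6) = 0.
Substituting the known values and solving for f(4):
  3·f(4) = 45
  f(4) = 15.

15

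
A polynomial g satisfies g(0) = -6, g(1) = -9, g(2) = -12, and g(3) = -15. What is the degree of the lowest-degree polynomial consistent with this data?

Forward differences of the values at t = 0, 1, 2, 3:
  g  : -6  -9  -12  -15
  Δ  : -3  -3  -3
  Δ^2: 0  0
  Δ^3: 0
The first differences are constant (-3) and nonzero, while all higher differences vanish, so the minimal degree is 1.

1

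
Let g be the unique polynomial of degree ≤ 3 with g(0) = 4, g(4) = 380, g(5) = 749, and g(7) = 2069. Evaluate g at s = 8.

Using the Lagrange interpolation formula with nodes 0, 4, 5, 7:
  L_0(s) = (s - 4)(s - 5)(s - 7) / -140
  L_1(s) = s(s - 5)(s - 7) / 12
  L_2(s) = s(s - 4)(s - 7) / -10
  L_3(s) = s(s - 4)(s - 5) / 42
Then g(s) = 4·L_0(s) + 380·L_1(s) + 749·L_2(s) + 2069·L_3(s).
Expanding and collecting terms gives g(s) = 6s³ + s² - 6s + 4.
Evaluating at s = 8: g(8) = 3092.

3092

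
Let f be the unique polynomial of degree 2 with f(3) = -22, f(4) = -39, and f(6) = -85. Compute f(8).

-147

Write f(t) = at^2 + bt + c. Substituting each data point gives a linear system:
  9a + 3b + c = -22
  16a + 4b + c = -39
  36a + 6b + c = -85
Solving the system yields a = -2, b = -3, c = 5.
So f(t) = -2t^2 - 3t + 5.
Then f(8) = -147.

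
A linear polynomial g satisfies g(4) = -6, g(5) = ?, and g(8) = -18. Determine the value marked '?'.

-9

The 2 known points determine the degree-1 polynomial uniquely.
Write g(x) = ax + b. Substituting each data point gives a linear system:
  4a + b = -6
  8a + b = -18
Solving the system yields a = -3, b = 6.
So g(x) = -3x + 6.
Then g(5) = -9.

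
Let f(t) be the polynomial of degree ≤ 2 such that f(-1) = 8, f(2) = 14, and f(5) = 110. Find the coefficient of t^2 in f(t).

5

Write f(t) = at^2 + bt + c. Substituting each data point gives a linear system:
  a - b + c = 8
  4a + 2b + c = 14
  25a + 5b + c = 110
Solving the system yields a = 5, b = -3, c = 0.
So f(t) = 5t^2 - 3t.
The leading coefficient is 5.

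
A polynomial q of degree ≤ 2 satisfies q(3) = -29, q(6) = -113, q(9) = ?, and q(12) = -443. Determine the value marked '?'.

On equispaced nodes a degree-2 polynomial has vanishing third forward difference, so
  - q(3) + 3·q(6) - 3·q(9) + q(12) = 0.
Substituting the known values and solving for q(9):
  -3·q(9) = 753
  q(9) = -251.

-251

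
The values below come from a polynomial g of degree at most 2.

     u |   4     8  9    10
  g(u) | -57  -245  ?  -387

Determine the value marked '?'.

-312

The 3 known points determine the degree-2 polynomial uniquely.
Write g(u) = au^2 + bu + c. Substituting each data point gives a linear system:
  16a + 4b + c = -57
  64a + 8b + c = -245
  100a + 10b + c = -387
Solving the system yields a = -4, b = 1, c = 3.
So g(u) = -4u^2 + u + 3.
Then g(9) = -312.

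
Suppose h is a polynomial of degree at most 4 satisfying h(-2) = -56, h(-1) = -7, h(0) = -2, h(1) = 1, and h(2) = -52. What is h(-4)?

-934

Using the Lagrange interpolation formula with nodes -2, -1, 0, 1, 2:
  L_0(s) = (s + 1)s(s - 1)(s - 2) / 24
  L_1(s) = (s + 2)s(s - 1)(s - 2) / -6
  L_2(s) = (s + 2)(s + 1)(s - 1)(s - 2) / 4
  L_3(s) = (s + 2)(s + 1)s(s - 2) / -6
  L_4(s) = (s + 2)(s + 1)s(s - 1) / 24
Then h(s) = -56·L_0(s) - 7·L_1(s) - 2·L_2(s) + 1·L_3(s) - 52·L_4(s).
Expanding and collecting terms gives h(s) = -4s^4 - s^3 + 3s^2 + 5s - 2.
Evaluating at s = -4: h(-4) = -934.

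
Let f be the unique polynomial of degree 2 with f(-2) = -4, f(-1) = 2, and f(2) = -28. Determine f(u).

f(u) = -4u^2 - 6u

Using the Lagrange interpolation formula with nodes -2, -1, 2:
  L_0(u) = (u + 1)(u - 2) / 4
  L_1(u) = (u + 2)(u - 2) / -3
  L_2(u) = (u + 2)(u + 1) / 12
Then f(u) = -4·L_0(u) + 2·L_1(u) - 28·L_2(u).
Expanding and collecting terms gives f(u) = -4u² - 6u.
Check: f(2) = -28. ✓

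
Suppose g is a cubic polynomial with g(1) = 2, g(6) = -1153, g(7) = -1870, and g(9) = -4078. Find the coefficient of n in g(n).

Write g(n) = an^3 + bn^2 + cn + d. Substituting each data point gives a linear system:
  a + b + c + d = 2
  216a + 36b + 6c + d = -1153
  343a + 49b + 7c + d = -1870
  729a + 81b + 9c + d = -4078
Solving the system yields a = -6, b = 3, c = 6, d = -1.
So g(n) = -6n³ + 3n² + 6n - 1.
The coefficient of n is 6.

6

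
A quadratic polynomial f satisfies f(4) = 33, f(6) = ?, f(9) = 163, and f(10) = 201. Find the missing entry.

The 3 known points determine the degree-2 polynomial uniquely.
Write f(x) = ax^2 + bx + c. Substituting each data point gives a linear system:
  16a + 4b + c = 33
  81a + 9b + c = 163
  100a + 10b + c = 201
Solving the system yields a = 2, b = 0, c = 1.
So f(x) = 2x^2 + 1.
Then f(6) = 73.

73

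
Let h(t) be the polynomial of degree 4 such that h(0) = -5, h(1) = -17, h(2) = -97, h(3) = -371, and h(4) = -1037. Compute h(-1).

Forward differences of the values at t = 0, 1, 2, 3, 4:
  h  : -5  -17  -97  -371  -1037
  Δ  : -12  -80  -274  -666
  Δ^2: -68  -194  -392
  Δ^3: -126  -198
  Δ^4: -72
The fourth differences are constant, confirming degree 4.
Interpolating (Newton forward form) and evaluating at t = -1 gives h(-1) = -7.

-7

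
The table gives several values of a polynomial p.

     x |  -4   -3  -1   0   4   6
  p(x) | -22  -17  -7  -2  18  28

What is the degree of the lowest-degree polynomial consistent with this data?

1

Divided differences on the nodes -4, -3, -1, 0, 4, 6:
  order 0: -22  -17  -7  -2  18  28
  order 1: 5  5  5  5  5
  order 2: 0  0  0  0
  order 3: 0  0  0
  order 4: 0  0
  order 5: 0
The order-1 divided differences are all 5 (nonzero) and every higher order vanishes, so the data lies on a polynomial of degree exactly 1.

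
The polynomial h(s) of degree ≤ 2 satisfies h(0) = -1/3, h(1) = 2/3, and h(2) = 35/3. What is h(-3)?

Write h(s) = as^2 + bs + c. Substituting each data point gives a linear system:
  c = -1/3
  a + b + c = 2/3
  4a + 2b + c = 35/3
Solving the system yields a = 5, b = -4, c = -1/3.
So h(s) = 5s² - 4s - 1/3.
Then h(-3) = 170/3.

170/3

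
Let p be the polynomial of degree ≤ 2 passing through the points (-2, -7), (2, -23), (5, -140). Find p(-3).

Write p(n) = an^2 + bn + c. Substituting each data point gives a linear system:
  4a - 2b + c = -7
  4a + 2b + c = -23
  25a + 5b + c = -140
Solving the system yields a = -5, b = -4, c = 5.
So p(n) = -5n^2 - 4n + 5.
Then p(-3) = -28.

-28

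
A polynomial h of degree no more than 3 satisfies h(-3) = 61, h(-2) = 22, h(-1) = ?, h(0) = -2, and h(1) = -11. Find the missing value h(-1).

On equispaced nodes a degree-3 polynomial has vanishing fourth forward difference, so
  h(-3) - 4·h(-2) + 6·h(-1) - 4·h(0) + h(1) = 0.
Substituting the known values and solving for h(-1):
  6·h(-1) = 30
  h(-1) = 5.

5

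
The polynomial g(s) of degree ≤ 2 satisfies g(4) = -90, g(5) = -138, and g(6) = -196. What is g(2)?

-24

Forward differences of the values at s = 4, 5, 6:
  g  : -90  -138  -196
  Δ  : -48  -58
  Δ^2: -10
The second differences are constant, confirming degree 2.
Interpolating (Newton forward form) and evaluating at s = 2 gives g(2) = -24.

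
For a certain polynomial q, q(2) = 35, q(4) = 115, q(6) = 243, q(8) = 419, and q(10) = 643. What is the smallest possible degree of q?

2

Forward differences of the values at t = 2, 4, 6, 8, 10:
  q  : 35  115  243  419  643
  Δ  : 80  128  176  224
  Δ^2: 48  48  48
  Δ^3: 0  0
  Δ^4: 0
The second differences are constant (48) and nonzero, while all higher differences vanish, so the minimal degree is 2.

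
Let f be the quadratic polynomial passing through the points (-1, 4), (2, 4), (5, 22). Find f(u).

f(u) = u^2 - u + 2

Write f(u) = au^2 + bu + c. Substituting each data point gives a linear system:
  a - b + c = 4
  4a + 2b + c = 4
  25a + 5b + c = 22
Solving the system yields a = 1, b = -1, c = 2.
So f(u) = u^2 - u + 2.
Check: f(2) = 4. ✓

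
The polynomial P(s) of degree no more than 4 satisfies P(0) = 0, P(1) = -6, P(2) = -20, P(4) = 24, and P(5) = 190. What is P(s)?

P(s) = s^4 - 3s^3 - 2s^2 - 2s

Write P(s) = as^4 + bs^3 + cs^2 + ds + e. Substituting each data point gives a linear system:
  e = 0
  a + b + c + d + e = -6
  16a + 8b + 4c + 2d + e = -20
  256a + 64b + 16c + 4d + e = 24
  625a + 125b + 25c + 5d + e = 190
Solving the system yields a = 1, b = -3, c = -2, d = -2, e = 0.
So P(s) = s^4 - 3s^3 - 2s^2 - 2s.
Check: P(1) = -6. ✓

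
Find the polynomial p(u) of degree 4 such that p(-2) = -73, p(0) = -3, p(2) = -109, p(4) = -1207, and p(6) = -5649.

Using the Lagrange interpolation formula with nodes -2, 0, 2, 4, 6:
  L_0(u) = u(u - 2)(u - 4)(u - 6) / 384
  L_1(u) = (u + 2)(u - 2)(u - 4)(u - 6) / -96
  L_2(u) = (u + 2)u(u - 4)(u - 6) / 64
  L_3(u) = (u + 2)u(u - 2)(u - 6) / -96
  L_4(u) = (u + 2)u(u - 2)(u - 4) / 384
Then p(u) = -73·L_0(u) - 3·L_1(u) - 109·L_2(u) - 1207·L_3(u) - 5649·L_4(u).
Expanding and collecting terms gives p(u) = -4u⁴ - u³ - 6u² - 5u - 3.
Check: p(6) = -5649. ✓

p(u) = -4u^4 - u^3 - 6u^2 - 5u - 3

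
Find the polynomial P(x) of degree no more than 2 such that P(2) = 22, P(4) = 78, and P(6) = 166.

P(x) = 4x^2 + 4x - 2

Using the Lagrange interpolation formula with nodes 2, 4, 6:
  L_0(x) = (x - 4)(x - 6) / 8
  L_1(x) = (x - 2)(x - 6) / -4
  L_2(x) = (x - 2)(x - 4) / 8
Then P(x) = 22·L_0(x) + 78·L_1(x) + 166·L_2(x).
Expanding and collecting terms gives P(x) = 4x^2 + 4x - 2.
Check: P(6) = 166. ✓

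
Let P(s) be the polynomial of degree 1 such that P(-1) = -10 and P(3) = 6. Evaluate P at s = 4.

Write P(s) = as + b. Substituting each data point gives a linear system:
  -a + b = -10
  3a + b = 6
Solving the system yields a = 4, b = -6.
So P(s) = 4s - 6.
Then P(4) = 10.

10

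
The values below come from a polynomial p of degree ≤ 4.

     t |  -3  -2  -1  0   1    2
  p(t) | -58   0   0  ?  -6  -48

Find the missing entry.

On equispaced nodes a degree-4 polynomial has vanishing fifth forward difference, so
  - p(-3) + 5·p(-2) - 10·p(-1) + 10·p(0) - 5·p(1) + p(2) = 0.
Substituting the known values and solving for p(0):
  10·p(0) = -40
  p(0) = -4.

-4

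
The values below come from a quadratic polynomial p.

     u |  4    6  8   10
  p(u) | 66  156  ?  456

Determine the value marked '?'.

286

On equispaced nodes a degree-2 polynomial has vanishing third forward difference, so
  - p(4) + 3·p(6) - 3·p(8) + p(10) = 0.
Substituting the known values and solving for p(8):
  -3·p(8) = -858
  p(8) = 286.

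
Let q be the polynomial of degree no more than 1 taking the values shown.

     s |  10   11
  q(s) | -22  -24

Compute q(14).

Write q(s) = as + b. Substituting each data point gives a linear system:
  10a + b = -22
  11a + b = -24
Solving the system yields a = -2, b = -2.
So q(s) = -2s - 2.
Then q(14) = -30.

-30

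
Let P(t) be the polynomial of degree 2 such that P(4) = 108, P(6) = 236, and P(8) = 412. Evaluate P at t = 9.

Write P(t) = at^2 + bt + c. Substituting each data point gives a linear system:
  16a + 4b + c = 108
  36a + 6b + c = 236
  64a + 8b + c = 412
Solving the system yields a = 6, b = 4, c = -4.
So P(t) = 6t^2 + 4t - 4.
Then P(9) = 518.

518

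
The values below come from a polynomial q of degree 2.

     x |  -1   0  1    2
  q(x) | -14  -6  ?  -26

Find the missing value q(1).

On equispaced nodes a degree-2 polynomial has vanishing third forward difference, so
  - q(-1) + 3·q(0) - 3·q(1) + q(2) = 0.
Substituting the known values and solving for q(1):
  -3·q(1) = 30
  q(1) = -10.

-10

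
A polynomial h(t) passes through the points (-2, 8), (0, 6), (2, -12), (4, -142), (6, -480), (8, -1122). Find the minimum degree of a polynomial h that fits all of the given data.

3

Forward differences of the values at t = -2, 0, 2, 4, 6, 8:
  h  : 8  6  -12  -142  -480  -1122
  Δ  : -2  -18  -130  -338  -642
  Δ^2: -16  -112  -208  -304
  Δ^3: -96  -96  -96
  Δ^4: 0  0
  Δ^5: 0
The third differences are constant (-96) and nonzero, while all higher differences vanish, so the minimal degree is 3.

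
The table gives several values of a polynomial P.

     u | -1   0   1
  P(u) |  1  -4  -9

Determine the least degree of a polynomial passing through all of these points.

1

Forward differences of the values at u = -1, 0, 1:
  P  : 1  -4  -9
  Δ  : -5  -5
  Δ^2: 0
The first differences are constant (-5) and nonzero, while all higher differences vanish, so the minimal degree is 1.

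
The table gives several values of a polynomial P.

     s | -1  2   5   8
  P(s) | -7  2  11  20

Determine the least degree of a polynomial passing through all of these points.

1

Forward differences of the values at s = -1, 2, 5, 8:
  P  : -7  2  11  20
  Δ  : 9  9  9
  Δ^2: 0  0
  Δ^3: 0
The first differences are constant (9) and nonzero, while all higher differences vanish, so the minimal degree is 1.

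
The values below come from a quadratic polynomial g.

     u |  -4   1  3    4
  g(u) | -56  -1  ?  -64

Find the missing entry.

The 3 known points determine the degree-2 polynomial uniquely.
Write g(u) = au^2 + bu + c. Substituting each data point gives a linear system:
  16a - 4b + c = -56
  a + b + c = -1
  16a + 4b + c = -64
Solving the system yields a = -4, b = -1, c = 4.
So g(u) = -4u^2 - u + 4.
Then g(3) = -35.

-35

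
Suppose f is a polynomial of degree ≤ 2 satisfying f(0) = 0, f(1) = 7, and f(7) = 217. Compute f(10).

Write f(s) = as^2 + bs + c. Substituting each data point gives a linear system:
  c = 0
  a + b + c = 7
  49a + 7b + c = 217
Solving the system yields a = 4, b = 3, c = 0.
So f(s) = 4s^2 + 3s.
Then f(10) = 430.

430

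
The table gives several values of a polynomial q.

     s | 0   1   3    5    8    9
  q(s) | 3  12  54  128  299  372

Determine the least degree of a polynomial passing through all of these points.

2

Divided differences on the nodes 0, 1, 3, 5, 8, 9:
  order 0: 3  12  54  128  299  372
  order 1: 9  21  37  57  73
  order 2: 4  4  4  4
  order 3: 0  0  0
  order 4: 0  0
  order 5: 0
The order-2 divided differences are all 4 (nonzero) and every higher order vanishes, so the data lies on a polynomial of degree exactly 2.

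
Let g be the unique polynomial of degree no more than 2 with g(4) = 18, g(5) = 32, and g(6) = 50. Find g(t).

g(t) = 2t^2 - 4t + 2

Write g(t) = at^2 + bt + c. Substituting each data point gives a linear system:
  16a + 4b + c = 18
  25a + 5b + c = 32
  36a + 6b + c = 50
Solving the system yields a = 2, b = -4, c = 2.
So g(t) = 2t^2 - 4t + 2.
Check: g(6) = 50. ✓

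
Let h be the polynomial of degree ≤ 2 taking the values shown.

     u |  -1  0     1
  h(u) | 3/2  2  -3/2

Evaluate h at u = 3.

-41/2

Write h(u) = au^2 + bu + c. Substituting each data point gives a linear system:
  a - b + c = 3/2
  c = 2
  a + b + c = -3/2
Solving the system yields a = -2, b = -3/2, c = 2.
So h(u) = -2u^2 - (3/2)u + 2.
Then h(3) = -41/2.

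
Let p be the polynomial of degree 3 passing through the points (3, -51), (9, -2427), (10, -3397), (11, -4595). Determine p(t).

Write p(t) = at^3 + bt^2 + ct + d. Substituting each data point gives a linear system:
  27a + 9b + 3c + d = -51
  729a + 81b + 9c + d = -2427
  1000a + 100b + 10c + d = -3397
  1331a + 121b + 11c + d = -4595
Solving the system yields a = -4, b = 6, c = 0, d = 3.
So p(t) = -4t³ + 6t² + 3.
Check: p(9) = -2427. ✓

p(t) = -4t^3 + 6t^2 + 3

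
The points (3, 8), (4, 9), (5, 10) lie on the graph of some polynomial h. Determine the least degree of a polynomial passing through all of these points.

Forward differences of the values at x = 3, 4, 5:
  h  : 8  9  10
  Δ  : 1  1
  Δ^2: 0
The first differences are constant (1) and nonzero, while all higher differences vanish, so the minimal degree is 1.

1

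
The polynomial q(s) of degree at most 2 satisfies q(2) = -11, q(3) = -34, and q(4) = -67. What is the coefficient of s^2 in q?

Write q(s) = as^2 + bs + c. Substituting each data point gives a linear system:
  4a + 2b + c = -11
  9a + 3b + c = -34
  16a + 4b + c = -67
Solving the system yields a = -5, b = 2, c = 5.
So q(s) = -5s² + 2s + 5.
The leading coefficient is -5.

-5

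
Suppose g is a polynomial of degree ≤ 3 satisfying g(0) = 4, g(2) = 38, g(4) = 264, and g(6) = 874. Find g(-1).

Write g(n) = an^3 + bn^2 + cn + d. Substituting each data point gives a linear system:
  d = 4
  8a + 4b + 2c + d = 38
  64a + 16b + 4c + d = 264
  216a + 36b + 6c + d = 874
Solving the system yields a = 4, b = 0, c = 1, d = 4.
So g(n) = 4n^3 + n + 4.
Then g(-1) = -1.

-1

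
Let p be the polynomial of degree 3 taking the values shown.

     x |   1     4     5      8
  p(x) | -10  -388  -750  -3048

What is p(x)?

Write p(x) = ax^3 + bx^2 + cx + d. Substituting each data point gives a linear system:
  a + b + c + d = -10
  64a + 16b + 4c + d = -388
  125a + 25b + 5c + d = -750
  512a + 64b + 8c + d = -3048
Solving the system yields a = -6, b = 1, c = -5, d = 0.
So p(x) = -6x^3 + x^2 - 5x.
Check: p(5) = -750. ✓

p(x) = -6x^3 + x^2 - 5x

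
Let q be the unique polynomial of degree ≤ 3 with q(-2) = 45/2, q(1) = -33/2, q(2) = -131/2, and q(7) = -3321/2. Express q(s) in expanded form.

Write q(s) = as^3 + bs^2 + cs + d. Substituting each data point gives a linear system:
  -8a + 4b - 2c + d = 45/2
  a + b + c + d = -33/2
  8a + 4b + 2c + d = -131/2
  343a + 49b + 7c + d = -3321/2
Solving the system yields a = -4, b = -5, c = -6, d = -3/2.
So q(s) = -4s^3 - 5s^2 - 6s - 3/2.
Check: q(7) = -3321/2. ✓

q(s) = -4s^3 - 5s^2 - 6s - 3/2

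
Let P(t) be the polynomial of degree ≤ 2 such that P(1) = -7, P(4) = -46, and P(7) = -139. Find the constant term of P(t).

Write P(t) = at^2 + bt + c. Substituting each data point gives a linear system:
  a + b + c = -7
  16a + 4b + c = -46
  49a + 7b + c = -139
Solving the system yields a = -3, b = 2, c = -6.
So P(t) = -3t² + 2t - 6.
The constant term is -6.

-6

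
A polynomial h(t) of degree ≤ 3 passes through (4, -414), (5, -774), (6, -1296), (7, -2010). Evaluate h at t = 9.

-4134

Write h(t) = at^3 + bt^2 + ct + d. Substituting each data point gives a linear system:
  64a + 16b + 4c + d = -414
  125a + 25b + 5c + d = -774
  216a + 36b + 6c + d = -1296
  343a + 49b + 7c + d = -2010
Solving the system yields a = -5, b = -6, c = -1, d = 6.
So h(t) = -5t^3 - 6t^2 - t + 6.
Then h(9) = -4134.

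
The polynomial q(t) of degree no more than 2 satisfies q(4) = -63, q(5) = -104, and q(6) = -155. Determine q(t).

q(t) = -5t^2 + 4t + 1

Write q(t) = at^2 + bt + c. Substituting each data point gives a linear system:
  16a + 4b + c = -63
  25a + 5b + c = -104
  36a + 6b + c = -155
Solving the system yields a = -5, b = 4, c = 1.
So q(t) = -5t² + 4t + 1.
Check: q(5) = -104. ✓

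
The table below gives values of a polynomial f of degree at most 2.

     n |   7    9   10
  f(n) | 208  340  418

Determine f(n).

Using the Lagrange interpolation formula with nodes 7, 9, 10:
  L_0(n) = (n - 9)(n - 10) / 6
  L_1(n) = (n - 7)(n - 10) / -2
  L_2(n) = (n - 7)(n - 9) / 3
Then f(n) = 208·L_0(n) + 340·L_1(n) + 418·L_2(n).
Expanding and collecting terms gives f(n) = 4n^2 + 2n - 2.
Check: f(10) = 418. ✓

f(n) = 4n^2 + 2n - 2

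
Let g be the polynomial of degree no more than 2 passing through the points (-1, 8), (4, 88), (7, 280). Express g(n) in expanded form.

g(n) = 6n^2 - 2n

Using the Lagrange interpolation formula with nodes -1, 4, 7:
  L_0(n) = (n - 4)(n - 7) / 40
  L_1(n) = (n + 1)(n - 7) / -15
  L_2(n) = (n + 1)(n - 4) / 24
Then g(n) = 8·L_0(n) + 88·L_1(n) + 280·L_2(n).
Expanding and collecting terms gives g(n) = 6n^2 - 2n.
Check: g(7) = 280. ✓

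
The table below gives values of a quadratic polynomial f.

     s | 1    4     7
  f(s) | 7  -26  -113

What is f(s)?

Using the Lagrange interpolation formula with nodes 1, 4, 7:
  L_0(s) = (s - 4)(s - 7) / 18
  L_1(s) = (s - 1)(s - 7) / -9
  L_2(s) = (s - 1)(s - 4) / 18
Then f(s) = 7·L_0(s) - 26·L_1(s) - 113·L_2(s).
Expanding and collecting terms gives f(s) = -3s^2 + 4s + 6.
Check: f(1) = 7. ✓

f(s) = -3s^2 + 4s + 6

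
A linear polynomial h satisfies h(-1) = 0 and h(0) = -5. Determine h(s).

h(s) = -5s - 5

Write h(s) = as + b. Substituting each data point gives a linear system:
  -a + b = 0
  b = -5
Solving the system yields a = -5, b = -5.
So h(s) = -5s - 5.
Check: h(-1) = 0. ✓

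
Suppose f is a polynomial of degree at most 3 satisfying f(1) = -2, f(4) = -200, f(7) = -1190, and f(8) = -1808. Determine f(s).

Using the Lagrange interpolation formula with nodes 1, 4, 7, 8:
  L_0(s) = (s - 4)(s - 7)(s - 8) / -126
  L_1(s) = (s - 1)(s - 7)(s - 8) / 36
  L_2(s) = (s - 1)(s - 4)(s - 8) / -18
  L_3(s) = (s - 1)(s - 4)(s - 7) / 28
Then f(s) = -2·L_0(s) - 200·L_1(s) - 1190·L_2(s) - 1808·L_3(s).
Expanding and collecting terms gives f(s) = -4s^3 + 4s^2 - 2s.
Check: f(7) = -1190. ✓

f(s) = -4s^3 + 4s^2 - 2s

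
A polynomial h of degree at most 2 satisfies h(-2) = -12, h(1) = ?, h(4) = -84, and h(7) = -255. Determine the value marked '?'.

On equispaced nodes a degree-2 polynomial has vanishing third forward difference, so
  - h(-2) + 3·h(1) - 3·h(4) + h(7) = 0.
Substituting the known values and solving for h(1):
  3·h(1) = -9
  h(1) = -3.

-3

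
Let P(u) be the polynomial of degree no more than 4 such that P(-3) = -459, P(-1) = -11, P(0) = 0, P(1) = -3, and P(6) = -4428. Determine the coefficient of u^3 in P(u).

4

Write P(u) = au^4 + bu^3 + cu^2 + du + e. Substituting each data point gives a linear system:
  81a - 27b + 9c - 3d + e = -459
  a - b + c - d + e = -11
  e = 0
  a + b + c + d + e = -3
  1296a + 216b + 36c + 6d + e = -4428
Solving the system yields a = -4, b = 4, c = -3, d = 0, e = 0.
So P(u) = -4u⁴ + 4u³ - 3u².
The coefficient of u^3 is 4.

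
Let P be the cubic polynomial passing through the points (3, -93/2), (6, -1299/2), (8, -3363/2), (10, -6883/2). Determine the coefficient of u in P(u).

6

Write P(u) = au^3 + bu^2 + cu + d. Substituting each data point gives a linear system:
  27a + 9b + 3c + d = -93/2
  216a + 36b + 6c + d = -1299/2
  512a + 64b + 8c + d = -3363/2
  1000a + 100b + 10c + d = -6883/2
Solving the system yields a = -4, b = 5, c = 6, d = -3/2.
So P(u) = -4u^3 + 5u^2 + 6u - 3/2.
The coefficient of u is 6.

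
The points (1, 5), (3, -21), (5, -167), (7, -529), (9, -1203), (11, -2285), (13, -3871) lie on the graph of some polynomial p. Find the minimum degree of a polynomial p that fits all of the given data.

Forward differences of the values at u = 1, 3, 5, 7, 9, 11, 13:
  p  : 5  -21  -167  -529  -1203  -2285  -3871
  Δ  : -26  -146  -362  -674  -1082  -1586
  Δ^2: -120  -216  -312  -408  -504
  Δ^3: -96  -96  -96  -96
  Δ^4: 0  0  0
  Δ^5: 0  0
  Δ^6: 0
The third differences are constant (-96) and nonzero, while all higher differences vanish, so the minimal degree is 3.

3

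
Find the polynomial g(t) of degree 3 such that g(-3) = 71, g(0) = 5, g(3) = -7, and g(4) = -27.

Using the Lagrange interpolation formula with nodes -3, 0, 3, 4:
  L_0(t) = t(t - 3)(t - 4) / -126
  L_1(t) = (t + 3)(t - 3)(t - 4) / 36
  L_2(t) = (t + 3)t(t - 4) / -18
  L_3(t) = (t + 3)t(t - 3) / 28
Then g(t) = 71·L_0(t) + 5·L_1(t) - 7·L_2(t) - 27·L_3(t).
Expanding and collecting terms gives g(t) = -t^3 + 3t^2 - 4t + 5.
Check: g(0) = 5. ✓

g(t) = -t^3 + 3t^2 - 4t + 5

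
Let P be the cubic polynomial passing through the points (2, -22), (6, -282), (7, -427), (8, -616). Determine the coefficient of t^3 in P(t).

Write P(t) = at^3 + bt^2 + ct + d. Substituting each data point gives a linear system:
  8a + 4b + 2c + d = -22
  216a + 36b + 6c + d = -282
  343a + 49b + 7c + d = -427
  512a + 64b + 8c + d = -616
Solving the system yields a = -1, b = -1, c = -5, d = 0.
So P(t) = -t^3 - t^2 - 5t.
The leading coefficient is -1.

-1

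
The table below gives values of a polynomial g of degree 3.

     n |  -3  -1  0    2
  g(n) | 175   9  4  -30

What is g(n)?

Using the Lagrange interpolation formula with nodes -3, -1, 0, 2:
  L_0(n) = (n + 1)n(n - 2) / -30
  L_1(n) = (n + 3)n(n - 2) / 6
  L_2(n) = (n + 3)(n + 1)(n - 2) / -6
  L_3(n) = (n + 3)(n + 1)n / 30
Then g(n) = 175·L_0(n) + 9·L_1(n) + 4·L_2(n) - 30·L_3(n).
Expanding and collecting terms gives g(n) = -6n^3 + 2n^2 + 3n + 4.
Check: g(-3) = 175. ✓

g(n) = -6n^3 + 2n^2 + 3n + 4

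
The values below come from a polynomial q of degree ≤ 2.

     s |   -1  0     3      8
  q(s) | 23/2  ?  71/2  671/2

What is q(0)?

The 3 known points determine the degree-2 polynomial uniquely.
Write q(s) = as^2 + bs + c. Substituting each data point gives a linear system:
  a - b + c = 23/2
  9a + 3b + c = 71/2
  64a + 8b + c = 671/2
Solving the system yields a = 6, b = -6, c = -1/2.
So q(s) = 6s^2 - 6s - 1/2.
Then q(0) = -1/2.

-1/2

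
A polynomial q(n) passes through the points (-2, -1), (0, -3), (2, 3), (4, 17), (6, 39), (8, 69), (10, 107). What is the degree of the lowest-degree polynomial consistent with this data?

Forward differences of the values at n = -2, 0, 2, 4, 6, 8, 10:
  q  : -1  -3  3  17  39  69  107
  Δ  : -2  6  14  22  30  38
  Δ^2: 8  8  8  8  8
  Δ^3: 0  0  0  0
  Δ^4: 0  0  0
  Δ^5: 0  0
  Δ^6: 0
The second differences are constant (8) and nonzero, while all higher differences vanish, so the minimal degree is 2.

2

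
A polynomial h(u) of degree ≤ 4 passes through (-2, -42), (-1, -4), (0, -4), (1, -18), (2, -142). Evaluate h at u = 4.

Write h(u) = au^4 + bu^3 + cu^2 + du + e. Substituting each data point gives a linear system:
  16a - 8b + 4c - 2d + e = -42
  a - b + c - d + e = -4
  e = -4
  a + b + c + d + e = -18
  16a + 8b + 4c + 2d + e = -142
Solving the system yields a = -5, b = -6, c = -2, d = -1, e = -4.
So h(u) = -5u^4 - 6u^3 - 2u^2 - u - 4.
Then h(4) = -1704.

-1704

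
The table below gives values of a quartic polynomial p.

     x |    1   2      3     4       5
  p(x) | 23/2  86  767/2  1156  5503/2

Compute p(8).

Write p(x) = ax^4 + bx^3 + cx^2 + dx + e. Substituting each data point gives a linear system:
  a + b + c + d + e = 23/2
  16a + 8b + 4c + 2d + e = 86
  81a + 27b + 9c + 3d + e = 767/2
  256a + 64b + 16c + 4d + e = 1156
  625a + 125b + 25c + 5d + e = 5503/2
Solving the system yields a = 4, b = 2, c = -1/2, d = 2, e = 4.
So p(x) = 4x⁴ + 2x³ - (1/2)x² + 2x + 4.
Then p(8) = 17396.

17396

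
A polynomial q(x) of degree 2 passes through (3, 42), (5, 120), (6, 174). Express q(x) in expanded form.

Write q(x) = ax^2 + bx + c. Substituting each data point gives a linear system:
  9a + 3b + c = 42
  25a + 5b + c = 120
  36a + 6b + c = 174
Solving the system yields a = 5, b = -1, c = 0.
So q(x) = 5x^2 - x.
Check: q(5) = 120. ✓

q(x) = 5x^2 - x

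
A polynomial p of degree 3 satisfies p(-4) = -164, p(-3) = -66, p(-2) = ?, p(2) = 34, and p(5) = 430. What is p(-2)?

The 4 known points determine the degree-3 polynomial uniquely.
Write p(n) = an^3 + bn^2 + cn + d. Substituting each data point gives a linear system:
  -64a + 16b - 4c + d = -164
  -27a + 9b - 3c + d = -66
  8a + 4b + 2c + d = 34
  125a + 25b + 5c + d = 430
Solving the system yields a = 3, b = 2, c = 1, d = 0.
So p(n) = 3n^3 + 2n^2 + n.
Then p(-2) = -18.

-18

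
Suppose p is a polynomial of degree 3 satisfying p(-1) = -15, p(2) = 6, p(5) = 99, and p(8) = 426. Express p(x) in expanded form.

p(x) = x^3 - 2x^2 + 6x - 6

Using the Lagrange interpolation formula with nodes -1, 2, 5, 8:
  L_0(x) = (x - 2)(x - 5)(x - 8) / -162
  L_1(x) = (x + 1)(x - 5)(x - 8) / 54
  L_2(x) = (x + 1)(x - 2)(x - 8) / -54
  L_3(x) = (x + 1)(x - 2)(x - 5) / 162
Then p(x) = -15·L_0(x) + 6·L_1(x) + 99·L_2(x) + 426·L_3(x).
Expanding and collecting terms gives p(x) = x³ - 2x² + 6x - 6.
Check: p(-1) = -15. ✓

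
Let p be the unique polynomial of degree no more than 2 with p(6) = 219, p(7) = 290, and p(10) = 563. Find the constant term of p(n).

Write p(n) = an^2 + bn + c. Substituting each data point gives a linear system:
  36a + 6b + c = 219
  49a + 7b + c = 290
  100a + 10b + c = 563
Solving the system yields a = 5, b = 6, c = 3.
So p(n) = 5n^2 + 6n + 3.
The constant term is 3.

3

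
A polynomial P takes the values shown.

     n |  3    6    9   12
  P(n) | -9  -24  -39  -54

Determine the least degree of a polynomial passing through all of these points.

Forward differences of the values at n = 3, 6, 9, 12:
  P  : -9  -24  -39  -54
  Δ  : -15  -15  -15
  Δ^2: 0  0
  Δ^3: 0
The first differences are constant (-15) and nonzero, while all higher differences vanish, so the minimal degree is 1.

1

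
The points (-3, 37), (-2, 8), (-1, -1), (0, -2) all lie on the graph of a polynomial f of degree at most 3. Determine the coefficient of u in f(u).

Write f(u) = au^3 + bu^2 + cu + d. Substituting each data point gives a linear system:
  -27a + 9b - 3c + d = 37
  -8a + 4b - 2c + d = 8
  -a + b - c + d = -1
  d = -2
Solving the system yields a = -2, b = -2, c = -1, d = -2.
So f(u) = -2u^3 - 2u^2 - u - 2.
The coefficient of u is -1.

-1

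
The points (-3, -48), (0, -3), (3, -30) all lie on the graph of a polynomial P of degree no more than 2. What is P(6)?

-129

Using the Lagrange interpolation formula with nodes -3, 0, 3:
  L_0(n) = n(n - 3) / 18
  L_1(n) = (n + 3)(n - 3) / -9
  L_2(n) = (n + 3)n / 18
Then P(n) = -48·L_0(n) - 3·L_1(n) - 30·L_2(n).
Expanding and collecting terms gives P(n) = -4n^2 + 3n - 3.
Evaluating at n = 6: P(6) = -129.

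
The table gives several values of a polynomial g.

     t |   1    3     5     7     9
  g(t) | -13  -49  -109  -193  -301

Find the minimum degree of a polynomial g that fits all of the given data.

2

Forward differences of the values at t = 1, 3, 5, 7, 9:
  g  : -13  -49  -109  -193  -301
  Δ  : -36  -60  -84  -108
  Δ^2: -24  -24  -24
  Δ^3: 0  0
  Δ^4: 0
The second differences are constant (-24) and nonzero, while all higher differences vanish, so the minimal degree is 2.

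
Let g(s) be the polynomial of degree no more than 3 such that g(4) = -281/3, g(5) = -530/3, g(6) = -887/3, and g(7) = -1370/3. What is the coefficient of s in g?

Write g(s) = as^3 + bs^2 + cs + d. Substituting each data point gives a linear system:
  64a + 16b + 4c + d = -281/3
  125a + 25b + 5c + d = -530/3
  216a + 36b + 6c + d = -887/3
  343a + 49b + 7c + d = -1370/3
Solving the system yields a = -1, b = -3, c = 5, d = -5/3.
So g(s) = -s³ - 3s² + 5s - 5/3.
The coefficient of s is 5.

5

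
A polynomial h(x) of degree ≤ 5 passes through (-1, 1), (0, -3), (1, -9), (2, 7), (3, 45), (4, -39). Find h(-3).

Using the Lagrange interpolation formula with nodes -1, 0, 1, 2, 3, 4:
  L_0(x) = x(x - 1)(x - 2)(x - 3)(x - 4) / -120
  L_1(x) = (x + 1)(x - 1)(x - 2)(x - 3)(x - 4) / 24
  L_2(x) = (x + 1)x(x - 2)(x - 3)(x - 4) / -12
  L_3(x) = (x + 1)x(x - 1)(x - 3)(x - 4) / 12
  L_4(x) = (x + 1)x(x - 1)(x - 2)(x - 4) / -24
  L_5(x) = (x + 1)x(x - 1)(x - 2)(x - 3) / 120
Then h(x) = 1·L_0(x) - 3·L_1(x) - 9·L_2(x) + 7·L_3(x) + 45·L_4(x) - 39·L_5(x).
Expanding and collecting terms gives h(x) = -x⁵ + 4x⁴ + x³ - 5x² - 5x - 3.
Evaluating at x = -3: h(-3) = 507.

507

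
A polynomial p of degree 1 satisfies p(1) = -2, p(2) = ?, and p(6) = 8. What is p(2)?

The 2 known points determine the degree-1 polynomial uniquely.
Write p(x) = ax + b. Substituting each data point gives a linear system:
  a + b = -2
  6a + b = 8
Solving the system yields a = 2, b = -4.
So p(x) = 2x - 4.
Then p(2) = 0.

0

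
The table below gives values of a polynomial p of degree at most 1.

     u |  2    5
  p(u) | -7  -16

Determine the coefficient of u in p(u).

-3

Write p(u) = au + b. Substituting each data point gives a linear system:
  2a + b = -7
  5a + b = -16
Solving the system yields a = -3, b = -1.
So p(u) = -3u - 1.
The leading coefficient is -3.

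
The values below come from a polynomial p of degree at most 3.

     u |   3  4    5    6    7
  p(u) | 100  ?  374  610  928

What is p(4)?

On equispaced nodes a degree-3 polynomial has vanishing fourth forward difference, so
  p(3) - 4·p(4) + 6·p(5) - 4·p(6) + p(7) = 0.
Substituting the known values and solving for p(4):
  -4·p(4) = -832
  p(4) = 208.

208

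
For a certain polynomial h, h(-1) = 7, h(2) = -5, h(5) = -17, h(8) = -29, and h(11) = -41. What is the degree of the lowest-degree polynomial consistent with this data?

Forward differences of the values at t = -1, 2, 5, 8, 11:
  h  : 7  -5  -17  -29  -41
  Δ  : -12  -12  -12  -12
  Δ^2: 0  0  0
  Δ^3: 0  0
  Δ^4: 0
The first differences are constant (-12) and nonzero, while all higher differences vanish, so the minimal degree is 1.

1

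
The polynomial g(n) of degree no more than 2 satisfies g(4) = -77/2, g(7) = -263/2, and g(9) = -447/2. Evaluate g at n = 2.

-13/2

Write g(n) = an^2 + bn + c. Substituting each data point gives a linear system:
  16a + 4b + c = -77/2
  49a + 7b + c = -263/2
  81a + 9b + c = -447/2
Solving the system yields a = -3, b = 2, c = 3/2.
So g(n) = -3n² + 2n + 3/2.
Then g(2) = -13/2.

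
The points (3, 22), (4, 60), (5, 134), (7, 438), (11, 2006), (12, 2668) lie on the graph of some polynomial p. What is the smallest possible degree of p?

Divided differences on the nodes 3, 4, 5, 7, 11, 12:
  order 0: 22  60  134  438  2006  2668
  order 1: 38  74  152  392  662
  order 2: 18  26  40  54
  order 3: 2  2  2
  order 4: 0  0
  order 5: 0
The order-3 divided differences are all 2 (nonzero) and every higher order vanishes, so the data lies on a polynomial of degree exactly 3.

3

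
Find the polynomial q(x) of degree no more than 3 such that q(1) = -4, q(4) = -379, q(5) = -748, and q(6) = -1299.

q(x) = -6x^3 - x^2 + 6x - 3

Write q(x) = ax^3 + bx^2 + cx + d. Substituting each data point gives a linear system:
  a + b + c + d = -4
  64a + 16b + 4c + d = -379
  125a + 25b + 5c + d = -748
  216a + 36b + 6c + d = -1299
Solving the system yields a = -6, b = -1, c = 6, d = -3.
So q(x) = -6x^3 - x^2 + 6x - 3.
Check: q(4) = -379. ✓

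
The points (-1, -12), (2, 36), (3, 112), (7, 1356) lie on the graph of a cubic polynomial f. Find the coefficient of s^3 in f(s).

4

Write f(s) = as^3 + bs^2 + cs + d. Substituting each data point gives a linear system:
  -a + b - c + d = -12
  8a + 4b + 2c + d = 36
  27a + 9b + 3c + d = 112
  343a + 49b + 7c + d = 1356
Solving the system yields a = 4, b = -1, c = 5, d = -2.
So f(s) = 4s^3 - s^2 + 5s - 2.
The leading coefficient is 4.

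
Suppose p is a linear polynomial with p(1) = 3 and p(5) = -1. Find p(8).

Write p(t) = at + b. Substituting each data point gives a linear system:
  a + b = 3
  5a + b = -1
Solving the system yields a = -1, b = 4.
So p(t) = -t + 4.
Then p(8) = -4.

-4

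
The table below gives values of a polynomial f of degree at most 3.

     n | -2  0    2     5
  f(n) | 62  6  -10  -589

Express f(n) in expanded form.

Write f(n) = an^3 + bn^2 + cn + d. Substituting each data point gives a linear system:
  -8a + 4b - 2c + d = 62
  d = 6
  8a + 4b + 2c + d = -10
  125a + 25b + 5c + d = -589
Solving the system yields a = -6, b = 5, c = 6, d = 6.
So f(n) = -6n³ + 5n² + 6n + 6.
Check: f(-2) = 62. ✓

f(n) = -6n^3 + 5n^2 + 6n + 6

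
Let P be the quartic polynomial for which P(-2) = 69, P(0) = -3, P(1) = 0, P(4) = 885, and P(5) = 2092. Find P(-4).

Write P(t) = at^4 + bt^3 + ct^2 + dt + e. Substituting each data point gives a linear system:
  16a - 8b + 4c - 2d + e = 69
  e = -3
  a + b + c + d + e = 0
  256a + 64b + 16c + 4d + e = 885
  625a + 125b + 25c + 5d + e = 2092
Solving the system yields a = 3, b = 1, c = 5, d = -6, e = -3.
So P(t) = 3t^4 + t^3 + 5t^2 - 6t - 3.
Then P(-4) = 805.

805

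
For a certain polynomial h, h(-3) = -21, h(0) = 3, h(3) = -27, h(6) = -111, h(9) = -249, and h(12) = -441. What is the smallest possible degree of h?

Forward differences of the values at t = -3, 0, 3, 6, 9, 12:
  h  : -21  3  -27  -111  -249  -441
  Δ  : 24  -30  -84  -138  -192
  Δ^2: -54  -54  -54  -54
  Δ^3: 0  0  0
  Δ^4: 0  0
  Δ^5: 0
The second differences are constant (-54) and nonzero, while all higher differences vanish, so the minimal degree is 2.

2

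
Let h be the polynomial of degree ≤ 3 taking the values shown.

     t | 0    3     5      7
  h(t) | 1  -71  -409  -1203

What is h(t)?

h(t) = -4t^3 + 3t^2 + 3t + 1

Write h(t) = at^3 + bt^2 + ct + d. Substituting each data point gives a linear system:
  d = 1
  27a + 9b + 3c + d = -71
  125a + 25b + 5c + d = -409
  343a + 49b + 7c + d = -1203
Solving the system yields a = -4, b = 3, c = 3, d = 1.
So h(t) = -4t^3 + 3t^2 + 3t + 1.
Check: h(7) = -1203. ✓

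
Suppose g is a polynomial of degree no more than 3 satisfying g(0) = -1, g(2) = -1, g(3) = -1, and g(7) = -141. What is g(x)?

g(x) = -x^3 + 5x^2 - 6x - 1

Using the Lagrange interpolation formula with nodes 0, 2, 3, 7:
  L_0(x) = (x - 2)(x - 3)(x - 7) / -42
  L_1(x) = x(x - 3)(x - 7) / 10
  L_2(x) = x(x - 2)(x - 7) / -12
  L_3(x) = x(x - 2)(x - 3) / 140
Then g(x) = -1·L_0(x) - 1·L_1(x) - 1·L_2(x) - 141·L_3(x).
Expanding and collecting terms gives g(x) = -x³ + 5x² - 6x - 1.
Check: g(0) = -1. ✓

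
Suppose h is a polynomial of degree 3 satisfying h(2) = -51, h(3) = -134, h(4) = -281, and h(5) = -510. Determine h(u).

Write h(u) = au^3 + bu^2 + cu + d. Substituting each data point gives a linear system:
  8a + 4b + 2c + d = -51
  27a + 9b + 3c + d = -134
  64a + 16b + 4c + d = -281
  125a + 25b + 5c + d = -510
Solving the system yields a = -3, b = -5, c = -1, d = -5.
So h(u) = -3u^3 - 5u^2 - u - 5.
Check: h(5) = -510. ✓

h(u) = -3u^3 - 5u^2 - u - 5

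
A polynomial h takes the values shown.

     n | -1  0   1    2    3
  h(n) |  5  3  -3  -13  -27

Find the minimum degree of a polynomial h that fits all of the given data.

Forward differences of the values at n = -1, 0, 1, 2, 3:
  h  : 5  3  -3  -13  -27
  Δ  : -2  -6  -10  -14
  Δ^2: -4  -4  -4
  Δ^3: 0  0
  Δ^4: 0
The second differences are constant (-4) and nonzero, while all higher differences vanish, so the minimal degree is 2.

2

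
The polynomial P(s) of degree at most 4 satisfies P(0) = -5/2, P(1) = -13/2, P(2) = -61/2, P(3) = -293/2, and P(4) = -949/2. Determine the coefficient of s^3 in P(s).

0

Write P(s) = as^4 + bs^3 + cs^2 + ds + e. Substituting each data point gives a linear system:
  e = -5/2
  a + b + c + d + e = -13/2
  16a + 8b + 4c + 2d + e = -61/2
  81a + 27b + 9c + 3d + e = -293/2
  256a + 64b + 16c + 4d + e = -949/2
Solving the system yields a = -2, b = 0, c = 4, d = -6, e = -5/2.
So P(s) = -2s⁴ + 4s² - 6s - 5/2.
The coefficient of s^3 is 0.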